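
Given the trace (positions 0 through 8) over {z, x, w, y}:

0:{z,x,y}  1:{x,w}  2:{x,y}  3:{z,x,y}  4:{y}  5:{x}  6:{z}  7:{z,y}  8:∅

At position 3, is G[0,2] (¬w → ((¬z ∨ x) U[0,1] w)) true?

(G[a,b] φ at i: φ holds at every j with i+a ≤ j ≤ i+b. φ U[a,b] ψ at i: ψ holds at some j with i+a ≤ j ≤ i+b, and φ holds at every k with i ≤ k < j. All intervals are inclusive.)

No

Check (¬w → ((¬z ∨ x) U[0,1] w)) at every j in [3,5]:
  j=3: antecedent true; consequent fails → ✗
  j=4: antecedent true; consequent fails → ✗
  j=5: antecedent true; consequent fails → ✗
Fails at j=3 → formula fails.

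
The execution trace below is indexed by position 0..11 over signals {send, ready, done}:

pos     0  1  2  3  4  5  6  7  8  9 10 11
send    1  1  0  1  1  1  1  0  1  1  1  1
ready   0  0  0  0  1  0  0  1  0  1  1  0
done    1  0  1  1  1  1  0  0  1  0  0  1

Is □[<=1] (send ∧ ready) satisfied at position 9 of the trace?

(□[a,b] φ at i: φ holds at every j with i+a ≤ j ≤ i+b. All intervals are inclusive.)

Yes

Check (send ∧ ready) at every j in [9,10]:
  j=9: true
  j=10: true
All positions satisfy it → formula holds.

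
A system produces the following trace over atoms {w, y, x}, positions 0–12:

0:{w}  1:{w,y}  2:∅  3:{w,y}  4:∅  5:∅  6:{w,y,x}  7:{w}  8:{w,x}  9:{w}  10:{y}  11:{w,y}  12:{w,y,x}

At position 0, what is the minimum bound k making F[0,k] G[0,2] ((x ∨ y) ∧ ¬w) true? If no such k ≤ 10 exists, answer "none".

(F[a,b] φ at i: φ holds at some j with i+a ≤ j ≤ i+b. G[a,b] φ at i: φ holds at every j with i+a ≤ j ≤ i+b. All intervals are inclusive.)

none

Scan j = 0,1,… for G[0,2] ((x ∨ y) ∧ ¬w):
  j=0: fails
  j=1: fails
  j=2: fails
  j=3: fails
  j=4: fails
  j=5: fails
  j=6: fails
  j=7: fails
  j=8: fails
  j=9: fails
  j=10: fails
No j in [0,10] satisfies it → none.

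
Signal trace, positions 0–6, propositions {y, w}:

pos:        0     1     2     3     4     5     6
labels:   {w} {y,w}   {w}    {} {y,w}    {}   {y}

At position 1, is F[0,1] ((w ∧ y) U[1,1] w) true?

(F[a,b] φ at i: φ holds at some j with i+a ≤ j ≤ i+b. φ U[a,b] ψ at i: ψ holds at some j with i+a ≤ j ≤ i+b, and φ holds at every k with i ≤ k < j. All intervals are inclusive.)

Check ((w ∧ y) U[1,1] w) at each j in [1,2]:
  j=1: holds
  j=2: fails
Found at j=1 → formula holds.

Yes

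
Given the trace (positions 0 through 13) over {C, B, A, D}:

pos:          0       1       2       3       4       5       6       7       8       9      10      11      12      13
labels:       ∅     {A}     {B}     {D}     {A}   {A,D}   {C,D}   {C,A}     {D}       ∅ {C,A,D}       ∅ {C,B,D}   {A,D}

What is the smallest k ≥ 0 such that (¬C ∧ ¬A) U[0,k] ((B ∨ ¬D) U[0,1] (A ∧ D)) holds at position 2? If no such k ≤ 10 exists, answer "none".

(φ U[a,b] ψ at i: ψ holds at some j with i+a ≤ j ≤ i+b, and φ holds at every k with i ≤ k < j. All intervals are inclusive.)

Need earliest j ≥ 2 with ((B ∨ ¬D) U[0,1] (A ∧ D)), and (¬C ∧ ¬A) at every k in [2,j-1].
  j=2: rhs fails.
  j=3: rhs fails.
  j=4: rhs holds; lhs holds on [2,3]. k = 2.

2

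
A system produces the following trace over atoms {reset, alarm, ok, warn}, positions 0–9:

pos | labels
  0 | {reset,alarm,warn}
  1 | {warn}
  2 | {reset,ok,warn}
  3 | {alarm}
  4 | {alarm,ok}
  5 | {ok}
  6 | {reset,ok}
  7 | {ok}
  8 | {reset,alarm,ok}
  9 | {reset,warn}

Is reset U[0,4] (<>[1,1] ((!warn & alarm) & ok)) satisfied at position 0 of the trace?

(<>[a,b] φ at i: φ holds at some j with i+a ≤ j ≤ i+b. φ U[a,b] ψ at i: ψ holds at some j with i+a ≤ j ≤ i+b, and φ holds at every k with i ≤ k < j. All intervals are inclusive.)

Need some j in [0,4] with <>[1,1] ((!warn & alarm) & ok), and reset at every k in [0,j-1].
  j=0: <>[1,1] ((!warn & alarm) & ok) — fails (none in [1,1]).
  j=1: <>[1,1] ((!warn & alarm) & ok) — fails (none in [2,2]).
  j=2: <>[1,1] ((!warn & alarm) & ok) — fails (none in [3,3]).
  j=3: <>[1,1] ((!warn & alarm) & ok) holds, but reset fails at k=1 → not this j.
  j=4: <>[1,1] ((!warn & alarm) & ok) — fails (none in [5,5]).
No j in the window works → until fails.

No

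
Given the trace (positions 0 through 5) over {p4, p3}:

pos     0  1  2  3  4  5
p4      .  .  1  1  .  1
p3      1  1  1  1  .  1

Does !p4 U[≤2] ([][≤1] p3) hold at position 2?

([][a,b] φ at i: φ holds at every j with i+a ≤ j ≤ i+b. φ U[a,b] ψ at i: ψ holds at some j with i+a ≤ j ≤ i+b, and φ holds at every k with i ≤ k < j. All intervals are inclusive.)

Holds

Need some j in [2,4] with [][≤1] p3, and !p4 at every k in [2,j-1].
  j=2: [][≤1] p3 holds; no prefix to check → satisfied.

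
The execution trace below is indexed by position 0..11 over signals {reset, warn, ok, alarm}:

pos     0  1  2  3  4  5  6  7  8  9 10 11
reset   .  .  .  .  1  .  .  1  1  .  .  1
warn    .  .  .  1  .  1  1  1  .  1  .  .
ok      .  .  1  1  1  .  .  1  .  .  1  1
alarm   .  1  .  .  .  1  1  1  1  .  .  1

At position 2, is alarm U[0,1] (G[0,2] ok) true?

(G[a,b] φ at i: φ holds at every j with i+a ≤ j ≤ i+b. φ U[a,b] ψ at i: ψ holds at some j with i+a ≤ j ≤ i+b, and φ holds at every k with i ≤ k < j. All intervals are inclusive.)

Need some j in [2,3] with G[0,2] ok, and alarm at every k in [2,j-1].
  j=2: G[0,2] ok holds; no prefix to check → satisfied.

Yes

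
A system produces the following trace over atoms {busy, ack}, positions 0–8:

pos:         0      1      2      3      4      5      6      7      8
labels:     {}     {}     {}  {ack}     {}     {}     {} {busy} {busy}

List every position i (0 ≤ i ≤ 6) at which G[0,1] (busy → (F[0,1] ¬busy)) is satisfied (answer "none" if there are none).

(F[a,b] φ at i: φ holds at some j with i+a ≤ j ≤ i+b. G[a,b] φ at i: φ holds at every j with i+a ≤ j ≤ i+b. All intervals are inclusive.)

Evaluate at each i in [0,6]:
  i=0: ✓ (all of [0,1])
  i=1: ✓ (all of [1,2])
  i=2: ✓ (all of [2,3])
  i=3: ✓ (all of [3,4])
  i=4: ✓ (all of [4,5])
  i=5: ✓ (all of [5,6])
  i=6: ✗ (fails at j=7)

0, 1, 2, 3, 4, 5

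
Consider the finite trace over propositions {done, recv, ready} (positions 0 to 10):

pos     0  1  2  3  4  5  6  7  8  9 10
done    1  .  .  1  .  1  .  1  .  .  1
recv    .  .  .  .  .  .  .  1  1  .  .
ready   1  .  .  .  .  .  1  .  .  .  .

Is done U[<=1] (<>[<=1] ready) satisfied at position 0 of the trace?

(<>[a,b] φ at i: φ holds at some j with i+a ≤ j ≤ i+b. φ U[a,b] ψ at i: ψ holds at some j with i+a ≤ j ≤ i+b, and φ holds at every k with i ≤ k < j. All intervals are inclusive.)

Need some j in [0,1] with <>[<=1] ready, and done at every k in [0,j-1].
  j=0: <>[<=1] ready holds; no prefix to check → satisfied.

Holds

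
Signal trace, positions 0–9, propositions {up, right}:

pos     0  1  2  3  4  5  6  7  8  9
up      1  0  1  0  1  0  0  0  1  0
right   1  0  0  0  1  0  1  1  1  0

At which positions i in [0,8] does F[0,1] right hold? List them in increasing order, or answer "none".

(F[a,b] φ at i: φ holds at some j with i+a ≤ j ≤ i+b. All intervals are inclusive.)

Evaluate at each i in [0,8]:
  i=0: ✓ (witness j=0)
  i=1: ✗ (none in [1,2])
  i=2: ✗ (none in [2,3])
  i=3: ✓ (witness j=4)
  i=4: ✓ (witness j=4)
  i=5: ✓ (witness j=6)
  i=6: ✓ (witness j=6)
  i=7: ✓ (witness j=7)
  i=8: ✓ (witness j=8)

0, 3, 4, 5, 6, 7, 8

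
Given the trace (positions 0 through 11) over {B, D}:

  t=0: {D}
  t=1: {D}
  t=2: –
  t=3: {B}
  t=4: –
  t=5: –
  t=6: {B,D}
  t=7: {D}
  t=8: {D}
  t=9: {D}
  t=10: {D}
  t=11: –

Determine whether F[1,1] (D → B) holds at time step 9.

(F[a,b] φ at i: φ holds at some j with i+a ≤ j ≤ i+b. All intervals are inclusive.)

Check (D → B) at each j in [10,10]:
  j=10: false
No position in the window satisfies it → formula fails.

False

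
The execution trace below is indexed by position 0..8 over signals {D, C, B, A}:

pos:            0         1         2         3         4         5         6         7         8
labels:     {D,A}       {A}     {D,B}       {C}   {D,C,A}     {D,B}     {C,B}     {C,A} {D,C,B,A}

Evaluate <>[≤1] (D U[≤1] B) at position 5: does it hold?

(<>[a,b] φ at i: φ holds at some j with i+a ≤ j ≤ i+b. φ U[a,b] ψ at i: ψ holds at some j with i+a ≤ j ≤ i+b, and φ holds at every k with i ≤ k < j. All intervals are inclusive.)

Holds

Check (D U[≤1] B) at each j in [5,6]:
  j=5: holds
  j=6: holds
Found at j=5 → formula holds.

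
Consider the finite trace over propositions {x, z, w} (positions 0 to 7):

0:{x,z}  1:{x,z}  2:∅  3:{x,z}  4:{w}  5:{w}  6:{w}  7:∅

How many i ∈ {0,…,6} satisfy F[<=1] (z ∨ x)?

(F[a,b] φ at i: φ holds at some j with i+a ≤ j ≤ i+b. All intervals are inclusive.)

4

Evaluate at each i in [0,6]:
  i=0: ✓ (witness j=0)
  i=1: ✓ (witness j=1)
  i=2: ✓ (witness j=3)
  i=3: ✓ (witness j=3)
  i=4: ✗ (none in [4,5])
  i=5: ✗ (none in [5,6])
  i=6: ✗ (none in [6,7])
Positions where it holds: {0, 1, 2, 3} → 4.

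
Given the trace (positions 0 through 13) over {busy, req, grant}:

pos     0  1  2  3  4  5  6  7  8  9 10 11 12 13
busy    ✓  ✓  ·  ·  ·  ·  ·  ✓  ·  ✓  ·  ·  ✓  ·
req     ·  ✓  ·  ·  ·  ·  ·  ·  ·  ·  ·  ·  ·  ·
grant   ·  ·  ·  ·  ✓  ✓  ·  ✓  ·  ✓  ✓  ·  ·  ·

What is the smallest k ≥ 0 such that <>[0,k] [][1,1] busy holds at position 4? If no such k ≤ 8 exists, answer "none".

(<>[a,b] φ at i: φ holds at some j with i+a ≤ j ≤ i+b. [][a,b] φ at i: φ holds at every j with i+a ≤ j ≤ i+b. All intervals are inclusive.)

2

Scan j = 4,5,… for [][1,1] busy:
  j=4: fails
  j=5: fails
  j=6: holds
First hit at j=6, so smallest k = 6-4 = 2.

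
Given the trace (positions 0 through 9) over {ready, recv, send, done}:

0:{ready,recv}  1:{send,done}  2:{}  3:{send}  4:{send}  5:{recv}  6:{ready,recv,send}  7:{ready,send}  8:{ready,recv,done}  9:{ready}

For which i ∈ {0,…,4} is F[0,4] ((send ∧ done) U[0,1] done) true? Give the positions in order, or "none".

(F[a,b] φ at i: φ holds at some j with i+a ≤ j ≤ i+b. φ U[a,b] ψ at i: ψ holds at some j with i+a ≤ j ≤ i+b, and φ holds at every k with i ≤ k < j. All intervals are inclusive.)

Evaluate at each i in [0,4]:
  i=0: ✓ (witness j=1)
  i=1: ✓ (witness j=1)
  i=2: ✗ (none in [2,6])
  i=3: ✗ (none in [3,7])
  i=4: ✓ (witness j=8)

0, 1, 4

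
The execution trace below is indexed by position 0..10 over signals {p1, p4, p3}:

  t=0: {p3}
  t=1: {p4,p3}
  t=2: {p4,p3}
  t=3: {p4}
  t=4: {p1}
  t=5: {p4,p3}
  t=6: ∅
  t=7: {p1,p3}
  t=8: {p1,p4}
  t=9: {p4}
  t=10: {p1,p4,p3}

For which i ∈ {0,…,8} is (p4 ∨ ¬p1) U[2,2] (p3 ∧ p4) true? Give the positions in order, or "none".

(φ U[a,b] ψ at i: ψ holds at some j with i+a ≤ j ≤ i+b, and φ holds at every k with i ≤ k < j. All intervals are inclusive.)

0, 8

Evaluate at each i in [0,8]:
  i=0: ✓ (rhs at j=2; lhs holds on [0,1])
  i=1: ✗ (no rhs in [3,3])
  i=2: ✗ (no rhs in [4,4])
  i=3: ✗ (lhs fails at k=4 before rhs at j=5)
  i=4: ✗ (no rhs in [6,6])
  i=5: ✗ (no rhs in [7,7])
  i=6: ✗ (no rhs in [8,8])
  i=7: ✗ (no rhs in [9,9])
  i=8: ✓ (rhs at j=10; lhs holds on [8,9])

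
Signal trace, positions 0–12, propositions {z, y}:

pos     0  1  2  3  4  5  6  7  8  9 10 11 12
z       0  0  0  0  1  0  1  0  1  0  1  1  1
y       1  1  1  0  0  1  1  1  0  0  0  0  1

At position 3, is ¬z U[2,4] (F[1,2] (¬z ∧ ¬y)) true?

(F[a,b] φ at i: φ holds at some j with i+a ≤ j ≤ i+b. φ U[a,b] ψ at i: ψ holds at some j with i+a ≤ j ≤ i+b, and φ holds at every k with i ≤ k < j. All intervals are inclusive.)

Need some j in [5,7] with F[1,2] (¬z ∧ ¬y), and ¬z at every k in [3,j-1].
  j=5: F[1,2] (¬z ∧ ¬y) — fails (none in [6,7]).
  j=6: F[1,2] (¬z ∧ ¬y) — fails (none in [7,8]).
  j=7: F[1,2] (¬z ∧ ¬y) holds, but ¬z fails at k=4 → not this j.
No j in the window works → until fails.

Does not hold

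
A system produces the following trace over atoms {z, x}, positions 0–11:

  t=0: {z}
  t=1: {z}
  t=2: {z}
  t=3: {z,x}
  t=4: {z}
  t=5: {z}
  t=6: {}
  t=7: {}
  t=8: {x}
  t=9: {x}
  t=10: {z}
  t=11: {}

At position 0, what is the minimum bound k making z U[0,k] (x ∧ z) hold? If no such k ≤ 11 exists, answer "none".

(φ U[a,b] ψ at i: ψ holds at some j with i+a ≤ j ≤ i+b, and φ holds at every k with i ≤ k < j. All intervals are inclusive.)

Need earliest j ≥ 0 with (x ∧ z), and z at every k in [0,j-1].
  j=0: rhs fails.
  j=1: rhs fails.
  j=2: rhs fails.
  j=3: rhs holds; lhs holds on [0,2]. k = 3.

3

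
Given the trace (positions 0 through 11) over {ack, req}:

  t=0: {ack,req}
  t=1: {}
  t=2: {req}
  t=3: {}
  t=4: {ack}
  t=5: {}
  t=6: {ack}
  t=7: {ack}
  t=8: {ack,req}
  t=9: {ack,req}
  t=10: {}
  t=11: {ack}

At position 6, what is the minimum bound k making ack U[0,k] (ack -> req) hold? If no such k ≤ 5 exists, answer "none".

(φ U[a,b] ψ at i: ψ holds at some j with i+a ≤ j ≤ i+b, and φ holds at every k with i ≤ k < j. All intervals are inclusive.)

Need earliest j ≥ 6 with (ack -> req), and ack at every k in [6,j-1].
  j=6: rhs fails.
  j=7: rhs fails.
  j=8: rhs holds; lhs holds on [6,7]. k = 2.

2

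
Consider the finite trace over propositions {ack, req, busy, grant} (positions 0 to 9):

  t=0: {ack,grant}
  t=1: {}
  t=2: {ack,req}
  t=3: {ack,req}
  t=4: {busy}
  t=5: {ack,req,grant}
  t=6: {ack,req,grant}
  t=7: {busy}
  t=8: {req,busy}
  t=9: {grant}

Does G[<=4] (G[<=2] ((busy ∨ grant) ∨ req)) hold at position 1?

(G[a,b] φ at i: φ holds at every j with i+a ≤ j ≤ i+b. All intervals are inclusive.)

Check G[<=2] ((busy ∨ grant) ∨ req) at every j in [1,5]:
  j=1: fails at 1
  j=2: holds on [2,4]
  j=3: holds on [3,5]
  j=4: holds on [4,6]
  j=5: holds on [5,7]
Fails at j=1 → formula fails.

False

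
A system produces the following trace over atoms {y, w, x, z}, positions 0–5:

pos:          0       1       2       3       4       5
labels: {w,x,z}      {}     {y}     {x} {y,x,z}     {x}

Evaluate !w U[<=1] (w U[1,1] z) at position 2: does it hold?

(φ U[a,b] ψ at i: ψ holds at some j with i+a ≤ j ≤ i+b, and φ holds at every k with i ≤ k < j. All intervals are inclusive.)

Does not hold

Need some j in [2,3] with (w U[1,1] z), and !w at every k in [2,j-1].
  j=2: (w U[1,1] z) — fails.
  j=3: (w U[1,1] z) — fails.
No j in the window works → until fails.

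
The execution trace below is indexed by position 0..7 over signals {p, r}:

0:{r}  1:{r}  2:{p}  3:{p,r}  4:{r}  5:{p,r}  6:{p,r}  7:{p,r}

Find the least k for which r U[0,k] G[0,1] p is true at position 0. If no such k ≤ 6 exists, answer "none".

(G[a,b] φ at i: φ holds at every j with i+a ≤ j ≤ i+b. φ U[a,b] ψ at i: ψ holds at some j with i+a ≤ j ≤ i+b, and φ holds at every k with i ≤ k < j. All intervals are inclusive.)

Need earliest j ≥ 0 with G[0,1] p, and r at every k in [0,j-1].
  j=0: rhs fails.
  j=1: rhs fails.
  j=2: rhs holds; lhs holds on [0,1]. k = 2.

2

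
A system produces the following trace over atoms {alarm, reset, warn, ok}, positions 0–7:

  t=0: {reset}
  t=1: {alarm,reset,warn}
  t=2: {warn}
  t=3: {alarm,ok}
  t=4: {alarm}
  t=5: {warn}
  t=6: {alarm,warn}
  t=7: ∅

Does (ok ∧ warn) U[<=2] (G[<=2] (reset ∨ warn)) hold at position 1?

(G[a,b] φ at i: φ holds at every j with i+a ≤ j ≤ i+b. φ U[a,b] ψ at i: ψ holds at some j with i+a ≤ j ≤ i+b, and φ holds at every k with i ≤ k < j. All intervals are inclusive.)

Need some j in [1,3] with G[<=2] (reset ∨ warn), and (ok ∧ warn) at every k in [1,j-1].
  j=1: G[<=2] (reset ∨ warn) — fails at 3.
  j=2: G[<=2] (reset ∨ warn) — fails at 3.
  j=3: G[<=2] (reset ∨ warn) — fails at 3.
No j in the window works → until fails.

No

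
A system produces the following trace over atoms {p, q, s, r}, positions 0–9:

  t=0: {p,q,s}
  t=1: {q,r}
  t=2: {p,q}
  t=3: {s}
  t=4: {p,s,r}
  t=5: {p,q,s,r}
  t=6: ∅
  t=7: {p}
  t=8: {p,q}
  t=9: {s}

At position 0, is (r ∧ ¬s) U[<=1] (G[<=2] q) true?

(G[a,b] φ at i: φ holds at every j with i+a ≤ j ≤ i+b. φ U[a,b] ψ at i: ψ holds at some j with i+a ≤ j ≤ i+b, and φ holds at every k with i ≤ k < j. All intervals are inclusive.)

Holds

Need some j in [0,1] with G[<=2] q, and (r ∧ ¬s) at every k in [0,j-1].
  j=0: G[<=2] q holds; no prefix to check → satisfied.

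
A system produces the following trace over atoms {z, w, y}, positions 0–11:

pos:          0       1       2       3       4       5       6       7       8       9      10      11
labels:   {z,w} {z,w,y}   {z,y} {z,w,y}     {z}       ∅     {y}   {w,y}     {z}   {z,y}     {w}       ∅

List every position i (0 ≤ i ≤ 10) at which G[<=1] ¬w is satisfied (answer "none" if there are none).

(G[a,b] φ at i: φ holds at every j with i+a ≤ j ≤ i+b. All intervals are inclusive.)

Evaluate at each i in [0,10]:
  i=0: ✗ (fails at j=0)
  i=1: ✗ (fails at j=1)
  i=2: ✗ (fails at j=3)
  i=3: ✗ (fails at j=3)
  i=4: ✓ (all of [4,5])
  i=5: ✓ (all of [5,6])
  i=6: ✗ (fails at j=7)
  i=7: ✗ (fails at j=7)
  i=8: ✓ (all of [8,9])
  i=9: ✗ (fails at j=10)
  i=10: ✗ (fails at j=10)

4, 5, 8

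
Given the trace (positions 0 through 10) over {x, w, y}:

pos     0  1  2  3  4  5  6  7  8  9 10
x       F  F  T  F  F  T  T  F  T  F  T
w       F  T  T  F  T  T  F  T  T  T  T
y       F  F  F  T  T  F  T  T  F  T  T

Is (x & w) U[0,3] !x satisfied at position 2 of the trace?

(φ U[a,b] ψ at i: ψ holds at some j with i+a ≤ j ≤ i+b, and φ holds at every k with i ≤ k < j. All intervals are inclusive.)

True

Need some j in [2,5] with !x, and (x & w) at every k in [2,j-1].
  j=2: !x false.
  j=3: !x holds; (x & w) holds at every k in [2,2] → satisfied.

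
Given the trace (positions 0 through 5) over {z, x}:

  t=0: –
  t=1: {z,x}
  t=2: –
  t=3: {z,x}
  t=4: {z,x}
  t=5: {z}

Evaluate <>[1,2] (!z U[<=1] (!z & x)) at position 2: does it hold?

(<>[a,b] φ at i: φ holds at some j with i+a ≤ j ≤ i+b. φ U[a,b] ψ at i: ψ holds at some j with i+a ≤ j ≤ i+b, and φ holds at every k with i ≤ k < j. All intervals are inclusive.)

No

Check (!z U[<=1] (!z & x)) at each j in [3,4]:
  j=3: fails
  j=4: fails
No position in the window satisfies it → formula fails.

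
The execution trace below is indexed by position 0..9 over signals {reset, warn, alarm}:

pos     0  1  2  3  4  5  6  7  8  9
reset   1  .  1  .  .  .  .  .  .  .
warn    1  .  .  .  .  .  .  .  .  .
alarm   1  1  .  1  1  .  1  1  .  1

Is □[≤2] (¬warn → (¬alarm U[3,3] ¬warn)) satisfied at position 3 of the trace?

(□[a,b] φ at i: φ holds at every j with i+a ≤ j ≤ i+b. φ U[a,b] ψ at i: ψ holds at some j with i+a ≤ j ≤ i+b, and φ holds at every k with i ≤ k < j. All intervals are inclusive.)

False

Check (¬warn → (¬alarm U[3,3] ¬warn)) at every j in [3,5]:
  j=3: antecedent true; consequent fails → ✗
  j=4: antecedent true; consequent fails → ✗
  j=5: antecedent true; consequent fails → ✗
Fails at j=3 → formula fails.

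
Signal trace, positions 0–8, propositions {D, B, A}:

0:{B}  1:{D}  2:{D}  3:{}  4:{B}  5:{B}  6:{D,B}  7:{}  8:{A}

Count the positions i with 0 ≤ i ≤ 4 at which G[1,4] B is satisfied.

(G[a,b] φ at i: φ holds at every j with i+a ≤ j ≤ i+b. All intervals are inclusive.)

0

Evaluate at each i in [0,4]:
  i=0: ✗ (fails at j=1)
  i=1: ✗ (fails at j=2)
  i=2: ✗ (fails at j=3)
  i=3: ✗ (fails at j=7)
  i=4: ✗ (fails at j=7)
Positions where it holds: {} → 0.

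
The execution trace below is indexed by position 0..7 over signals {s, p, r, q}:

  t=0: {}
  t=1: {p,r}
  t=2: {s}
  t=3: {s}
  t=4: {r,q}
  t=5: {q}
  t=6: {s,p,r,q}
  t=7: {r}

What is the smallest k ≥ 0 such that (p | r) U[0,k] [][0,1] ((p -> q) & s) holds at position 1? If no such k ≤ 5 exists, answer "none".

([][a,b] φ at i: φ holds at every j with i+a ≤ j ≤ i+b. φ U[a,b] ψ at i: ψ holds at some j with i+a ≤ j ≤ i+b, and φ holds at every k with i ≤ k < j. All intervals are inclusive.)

1

Need earliest j ≥ 1 with [][0,1] ((p -> q) & s), and (p | r) at every k in [1,j-1].
  j=1: rhs fails.
  j=2: rhs holds; lhs holds on [1,1]. k = 1.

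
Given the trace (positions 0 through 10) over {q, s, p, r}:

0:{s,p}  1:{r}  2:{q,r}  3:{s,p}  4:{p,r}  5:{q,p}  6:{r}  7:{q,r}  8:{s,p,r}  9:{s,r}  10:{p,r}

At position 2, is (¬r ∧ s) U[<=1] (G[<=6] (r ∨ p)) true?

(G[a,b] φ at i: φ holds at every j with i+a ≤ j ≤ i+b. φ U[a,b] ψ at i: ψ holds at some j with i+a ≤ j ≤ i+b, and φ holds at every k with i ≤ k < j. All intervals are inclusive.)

Need some j in [2,3] with G[<=6] (r ∨ p), and (¬r ∧ s) at every k in [2,j-1].
  j=2: G[<=6] (r ∨ p) holds; no prefix to check → satisfied.

Yes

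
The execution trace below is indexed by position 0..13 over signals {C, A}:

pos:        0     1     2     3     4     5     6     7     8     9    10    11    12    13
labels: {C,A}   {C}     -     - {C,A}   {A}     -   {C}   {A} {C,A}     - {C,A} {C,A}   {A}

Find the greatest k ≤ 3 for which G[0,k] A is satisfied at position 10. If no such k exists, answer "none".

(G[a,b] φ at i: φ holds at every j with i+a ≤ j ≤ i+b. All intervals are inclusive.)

none

A must hold from j=10 onward; find where it first fails.
  j=10: fails → no k works.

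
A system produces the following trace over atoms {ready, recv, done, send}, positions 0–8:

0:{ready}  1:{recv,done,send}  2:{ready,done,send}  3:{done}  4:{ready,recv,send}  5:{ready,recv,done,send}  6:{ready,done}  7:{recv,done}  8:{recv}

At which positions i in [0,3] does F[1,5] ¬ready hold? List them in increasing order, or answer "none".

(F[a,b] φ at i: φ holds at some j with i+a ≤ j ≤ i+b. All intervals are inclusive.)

Evaluate at each i in [0,3]:
  i=0: ✓ (witness j=1)
  i=1: ✓ (witness j=3)
  i=2: ✓ (witness j=3)
  i=3: ✓ (witness j=7)

0, 1, 2, 3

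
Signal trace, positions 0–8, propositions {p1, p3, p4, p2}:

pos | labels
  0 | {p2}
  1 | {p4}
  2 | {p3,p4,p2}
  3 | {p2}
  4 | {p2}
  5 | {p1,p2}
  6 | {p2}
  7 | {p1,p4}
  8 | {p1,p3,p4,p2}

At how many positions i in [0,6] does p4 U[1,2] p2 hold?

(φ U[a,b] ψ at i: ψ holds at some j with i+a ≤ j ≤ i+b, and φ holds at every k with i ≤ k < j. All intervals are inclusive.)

2

Evaluate at each i in [0,6]:
  i=0: ✗ (lhs fails at k=0 before rhs at j=2)
  i=1: ✓ (rhs at j=2; lhs holds on [1,1])
  i=2: ✓ (rhs at j=3; lhs holds on [2,2])
  i=3: ✗ (lhs fails at k=3 before rhs at j=4)
  i=4: ✗ (lhs fails at k=4 before rhs at j=5)
  i=5: ✗ (lhs fails at k=5 before rhs at j=6)
  i=6: ✗ (lhs fails at k=6 before rhs at j=8)
Positions where it holds: {1, 2} → 2.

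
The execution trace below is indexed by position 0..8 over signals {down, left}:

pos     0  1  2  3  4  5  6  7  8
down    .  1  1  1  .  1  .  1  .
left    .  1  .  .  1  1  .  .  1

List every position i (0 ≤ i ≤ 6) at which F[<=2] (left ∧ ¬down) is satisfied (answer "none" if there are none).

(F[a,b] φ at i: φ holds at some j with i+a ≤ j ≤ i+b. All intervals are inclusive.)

Evaluate at each i in [0,6]:
  i=0: ✗ (none in [0,2])
  i=1: ✗ (none in [1,3])
  i=2: ✓ (witness j=4)
  i=3: ✓ (witness j=4)
  i=4: ✓ (witness j=4)
  i=5: ✗ (none in [5,7])
  i=6: ✓ (witness j=8)

2, 3, 4, 6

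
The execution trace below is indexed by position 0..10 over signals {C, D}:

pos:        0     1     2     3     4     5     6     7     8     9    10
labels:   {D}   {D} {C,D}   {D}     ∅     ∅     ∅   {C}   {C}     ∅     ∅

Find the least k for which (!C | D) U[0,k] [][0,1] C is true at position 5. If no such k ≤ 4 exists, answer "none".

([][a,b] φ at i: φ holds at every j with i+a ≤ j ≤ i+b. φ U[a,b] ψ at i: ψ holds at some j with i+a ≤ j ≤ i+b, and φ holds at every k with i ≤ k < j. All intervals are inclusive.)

2

Need earliest j ≥ 5 with [][0,1] C, and (!C | D) at every k in [5,j-1].
  j=5: rhs fails.
  j=6: rhs fails.
  j=7: rhs holds; lhs holds on [5,6]. k = 2.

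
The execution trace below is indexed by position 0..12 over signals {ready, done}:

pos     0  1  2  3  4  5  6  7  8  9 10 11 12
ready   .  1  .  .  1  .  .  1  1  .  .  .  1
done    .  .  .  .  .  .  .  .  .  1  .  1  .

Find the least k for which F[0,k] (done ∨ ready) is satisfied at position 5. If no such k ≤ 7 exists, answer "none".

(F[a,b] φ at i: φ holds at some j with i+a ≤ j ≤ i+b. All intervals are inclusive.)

2

Scan j = 5,6,… for (done ∨ ready):
  j=5: fails
  j=6: fails
  j=7: holds
First hit at j=7, so smallest k = 7-5 = 2.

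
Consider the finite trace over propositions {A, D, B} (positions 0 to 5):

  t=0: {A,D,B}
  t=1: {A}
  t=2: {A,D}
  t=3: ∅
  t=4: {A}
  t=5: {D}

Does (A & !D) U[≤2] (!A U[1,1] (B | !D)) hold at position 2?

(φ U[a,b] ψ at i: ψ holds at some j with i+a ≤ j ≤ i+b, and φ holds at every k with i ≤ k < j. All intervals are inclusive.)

Need some j in [2,4] with (!A U[1,1] (B | !D)), and (A & !D) at every k in [2,j-1].
  j=2: (!A U[1,1] (B | !D)) — fails.
  j=3: (!A U[1,1] (B | !D)) holds, but (A & !D) fails at k=2 → not this j.
  j=4: (!A U[1,1] (B | !D)) — fails.
No j in the window works → until fails.

False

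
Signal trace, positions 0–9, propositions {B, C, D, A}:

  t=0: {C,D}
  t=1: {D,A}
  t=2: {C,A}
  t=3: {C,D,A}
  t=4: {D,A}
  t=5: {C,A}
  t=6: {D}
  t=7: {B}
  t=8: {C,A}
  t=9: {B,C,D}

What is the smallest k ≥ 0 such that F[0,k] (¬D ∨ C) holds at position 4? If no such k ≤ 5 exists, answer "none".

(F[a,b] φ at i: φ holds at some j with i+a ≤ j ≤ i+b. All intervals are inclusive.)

1

Scan j = 4,5,… for (¬D ∨ C):
  j=4: fails
  j=5: holds
First hit at j=5, so smallest k = 5-4 = 1.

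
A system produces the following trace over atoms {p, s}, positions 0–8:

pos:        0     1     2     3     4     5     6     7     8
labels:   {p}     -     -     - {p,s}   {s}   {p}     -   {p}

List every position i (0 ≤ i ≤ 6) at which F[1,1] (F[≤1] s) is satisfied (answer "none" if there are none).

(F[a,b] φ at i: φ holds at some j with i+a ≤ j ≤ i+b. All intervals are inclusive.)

Evaluate at each i in [0,6]:
  i=0: ✗ (none in [1,1])
  i=1: ✗ (none in [2,2])
  i=2: ✓ (witness j=3)
  i=3: ✓ (witness j=4)
  i=4: ✓ (witness j=5)
  i=5: ✗ (none in [6,6])
  i=6: ✗ (none in [7,7])

2, 3, 4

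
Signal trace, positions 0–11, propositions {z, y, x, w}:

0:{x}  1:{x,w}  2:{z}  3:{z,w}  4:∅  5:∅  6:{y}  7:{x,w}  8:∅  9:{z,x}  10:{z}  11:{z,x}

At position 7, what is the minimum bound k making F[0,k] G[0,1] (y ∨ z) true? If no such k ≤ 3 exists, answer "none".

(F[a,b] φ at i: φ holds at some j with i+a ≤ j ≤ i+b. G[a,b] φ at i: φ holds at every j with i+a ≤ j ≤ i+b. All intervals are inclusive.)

2

Scan j = 7,8,… for G[0,1] (y ∨ z):
  j=7: fails
  j=8: fails
  j=9: holds
First hit at j=9, so smallest k = 9-7 = 2.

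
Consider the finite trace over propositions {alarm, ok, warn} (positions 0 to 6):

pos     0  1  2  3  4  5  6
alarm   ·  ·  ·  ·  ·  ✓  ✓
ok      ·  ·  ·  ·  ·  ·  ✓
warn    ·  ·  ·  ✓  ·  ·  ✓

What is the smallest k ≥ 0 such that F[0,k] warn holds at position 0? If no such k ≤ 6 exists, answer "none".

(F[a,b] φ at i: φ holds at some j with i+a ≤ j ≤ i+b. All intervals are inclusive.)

3

Scan j = 0,1,… for warn:
  j=0: fails
  j=1: fails
  j=2: fails
  j=3: holds
First hit at j=3, so smallest k = 3-0 = 3.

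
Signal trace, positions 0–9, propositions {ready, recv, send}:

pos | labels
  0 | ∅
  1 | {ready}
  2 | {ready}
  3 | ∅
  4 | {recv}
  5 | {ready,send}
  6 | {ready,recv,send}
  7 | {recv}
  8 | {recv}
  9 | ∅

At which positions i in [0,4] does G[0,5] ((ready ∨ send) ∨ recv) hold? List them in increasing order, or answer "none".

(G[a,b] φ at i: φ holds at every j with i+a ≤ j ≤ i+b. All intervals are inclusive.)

Evaluate at each i in [0,4]:
  i=0: ✗ (fails at j=0)
  i=1: ✗ (fails at j=3)
  i=2: ✗ (fails at j=3)
  i=3: ✗ (fails at j=3)
  i=4: ✗ (fails at j=9)

none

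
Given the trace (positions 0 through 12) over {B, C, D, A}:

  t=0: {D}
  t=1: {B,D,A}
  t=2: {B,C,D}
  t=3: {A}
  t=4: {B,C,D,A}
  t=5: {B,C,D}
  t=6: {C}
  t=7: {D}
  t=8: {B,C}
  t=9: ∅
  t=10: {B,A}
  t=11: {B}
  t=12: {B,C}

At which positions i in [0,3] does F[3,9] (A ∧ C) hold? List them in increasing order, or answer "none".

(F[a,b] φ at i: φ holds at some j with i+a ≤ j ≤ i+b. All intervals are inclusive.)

0, 1

Evaluate at each i in [0,3]:
  i=0: ✓ (witness j=4)
  i=1: ✓ (witness j=4)
  i=2: ✗ (none in [5,11])
  i=3: ✗ (none in [6,12])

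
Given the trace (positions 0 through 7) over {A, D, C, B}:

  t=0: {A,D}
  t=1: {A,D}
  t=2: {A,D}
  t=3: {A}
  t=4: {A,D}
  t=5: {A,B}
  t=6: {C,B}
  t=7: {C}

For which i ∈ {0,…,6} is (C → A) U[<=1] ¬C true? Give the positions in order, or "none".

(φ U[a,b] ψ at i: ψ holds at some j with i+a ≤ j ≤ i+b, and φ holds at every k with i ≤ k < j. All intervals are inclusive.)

Evaluate at each i in [0,6]:
  i=0: ✓ (rhs at j=0)
  i=1: ✓ (rhs at j=1)
  i=2: ✓ (rhs at j=2)
  i=3: ✓ (rhs at j=3)
  i=4: ✓ (rhs at j=4)
  i=5: ✓ (rhs at j=5)
  i=6: ✗ (no rhs in [6,7])

0, 1, 2, 3, 4, 5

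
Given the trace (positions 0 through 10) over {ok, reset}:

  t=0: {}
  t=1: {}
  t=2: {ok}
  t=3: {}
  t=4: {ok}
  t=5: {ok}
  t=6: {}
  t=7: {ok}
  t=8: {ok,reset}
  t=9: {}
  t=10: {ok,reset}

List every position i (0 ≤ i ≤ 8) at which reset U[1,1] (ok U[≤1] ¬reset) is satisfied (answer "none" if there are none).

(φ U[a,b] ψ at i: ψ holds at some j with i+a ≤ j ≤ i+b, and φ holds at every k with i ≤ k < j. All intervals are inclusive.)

Evaluate at each i in [0,8]:
  i=0: ✗ (lhs fails at k=0 before rhs at j=1)
  i=1: ✗ (lhs fails at k=1 before rhs at j=2)
  i=2: ✗ (lhs fails at k=2 before rhs at j=3)
  i=3: ✗ (lhs fails at k=3 before rhs at j=4)
  i=4: ✗ (lhs fails at k=4 before rhs at j=5)
  i=5: ✗ (lhs fails at k=5 before rhs at j=6)
  i=6: ✗ (lhs fails at k=6 before rhs at j=7)
  i=7: ✗ (lhs fails at k=7 before rhs at j=8)
  i=8: ✓ (rhs at j=9; lhs holds on [8,8])

8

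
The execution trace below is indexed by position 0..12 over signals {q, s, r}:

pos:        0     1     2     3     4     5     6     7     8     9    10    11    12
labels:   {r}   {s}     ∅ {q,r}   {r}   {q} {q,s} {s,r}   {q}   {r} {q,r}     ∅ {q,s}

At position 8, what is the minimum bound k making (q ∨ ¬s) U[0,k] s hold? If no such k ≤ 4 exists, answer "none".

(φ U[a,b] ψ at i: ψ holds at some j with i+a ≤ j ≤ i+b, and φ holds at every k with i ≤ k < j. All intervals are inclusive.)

Need earliest j ≥ 8 with s, and (q ∨ ¬s) at every k in [8,j-1].
  j=8: rhs fails.
  j=9: rhs fails.
  j=10: rhs fails.
  j=11: rhs fails.
  j=12: rhs holds; lhs holds on [8,11]. k = 4.

4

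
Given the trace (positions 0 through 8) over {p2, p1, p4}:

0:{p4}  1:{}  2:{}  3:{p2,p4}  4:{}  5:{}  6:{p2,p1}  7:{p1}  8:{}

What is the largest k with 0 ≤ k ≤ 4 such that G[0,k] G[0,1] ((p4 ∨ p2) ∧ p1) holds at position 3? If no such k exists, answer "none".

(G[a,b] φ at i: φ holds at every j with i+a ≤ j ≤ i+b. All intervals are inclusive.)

G[0,1] ((p4 ∨ p2) ∧ p1) must hold from j=3 onward; find where it first fails.
  j=3: fails → no k works.

none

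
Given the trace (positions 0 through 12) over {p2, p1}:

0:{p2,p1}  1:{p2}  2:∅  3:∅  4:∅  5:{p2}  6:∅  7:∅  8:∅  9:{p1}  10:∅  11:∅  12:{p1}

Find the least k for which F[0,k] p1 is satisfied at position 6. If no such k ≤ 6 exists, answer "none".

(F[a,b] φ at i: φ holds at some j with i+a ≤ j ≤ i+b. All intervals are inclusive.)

Scan j = 6,7,… for p1:
  j=6: fails
  j=7: fails
  j=8: fails
  j=9: holds
First hit at j=9, so smallest k = 9-6 = 3.

3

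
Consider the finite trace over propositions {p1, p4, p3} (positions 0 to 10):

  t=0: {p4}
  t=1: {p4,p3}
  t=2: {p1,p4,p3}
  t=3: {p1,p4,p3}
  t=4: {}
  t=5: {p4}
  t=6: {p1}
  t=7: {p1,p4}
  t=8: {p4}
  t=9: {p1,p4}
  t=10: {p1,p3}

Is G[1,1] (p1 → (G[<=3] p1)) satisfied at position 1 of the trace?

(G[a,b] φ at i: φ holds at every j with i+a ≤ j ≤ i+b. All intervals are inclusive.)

Check (p1 → (G[<=3] p1)) at every j in [2,2]:
  j=2: antecedent true; consequent fails at 4 → ✗
Fails at j=2 → formula fails.

Does not hold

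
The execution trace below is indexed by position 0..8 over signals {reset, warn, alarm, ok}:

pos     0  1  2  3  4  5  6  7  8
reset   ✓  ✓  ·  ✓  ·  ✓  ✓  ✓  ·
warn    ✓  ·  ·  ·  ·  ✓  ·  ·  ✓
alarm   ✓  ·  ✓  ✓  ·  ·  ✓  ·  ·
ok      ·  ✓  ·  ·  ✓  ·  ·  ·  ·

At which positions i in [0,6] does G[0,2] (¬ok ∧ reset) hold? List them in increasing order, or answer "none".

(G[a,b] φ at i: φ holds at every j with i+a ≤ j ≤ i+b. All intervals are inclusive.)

5

Evaluate at each i in [0,6]:
  i=0: ✗ (fails at j=1)
  i=1: ✗ (fails at j=1)
  i=2: ✗ (fails at j=2)
  i=3: ✗ (fails at j=4)
  i=4: ✗ (fails at j=4)
  i=5: ✓ (all of [5,7])
  i=6: ✗ (fails at j=8)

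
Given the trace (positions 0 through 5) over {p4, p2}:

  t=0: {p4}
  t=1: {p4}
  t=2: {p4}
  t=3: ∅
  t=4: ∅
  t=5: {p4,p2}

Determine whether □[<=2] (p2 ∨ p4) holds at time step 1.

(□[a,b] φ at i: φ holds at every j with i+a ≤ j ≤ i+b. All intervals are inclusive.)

Check (p2 ∨ p4) at every j in [1,3]:
  j=1: true
  j=2: true
  j=3: false
Fails at j=3 → formula fails.

Does not hold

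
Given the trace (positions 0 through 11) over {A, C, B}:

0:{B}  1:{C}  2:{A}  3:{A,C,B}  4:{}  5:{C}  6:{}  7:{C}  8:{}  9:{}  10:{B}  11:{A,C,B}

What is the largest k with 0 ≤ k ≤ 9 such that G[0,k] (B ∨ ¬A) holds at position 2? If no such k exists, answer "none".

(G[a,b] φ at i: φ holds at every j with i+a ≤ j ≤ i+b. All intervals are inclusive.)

none

(B ∨ ¬A) must hold from j=2 onward; find where it first fails.
  j=2: fails → no k works.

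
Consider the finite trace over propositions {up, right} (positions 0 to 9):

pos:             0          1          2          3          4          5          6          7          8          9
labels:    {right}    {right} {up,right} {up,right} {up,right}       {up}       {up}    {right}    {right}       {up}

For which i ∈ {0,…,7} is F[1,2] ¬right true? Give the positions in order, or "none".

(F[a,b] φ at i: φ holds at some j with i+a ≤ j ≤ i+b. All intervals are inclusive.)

3, 4, 5, 7

Evaluate at each i in [0,7]:
  i=0: ✗ (none in [1,2])
  i=1: ✗ (none in [2,3])
  i=2: ✗ (none in [3,4])
  i=3: ✓ (witness j=5)
  i=4: ✓ (witness j=5)
  i=5: ✓ (witness j=6)
  i=6: ✗ (none in [7,8])
  i=7: ✓ (witness j=9)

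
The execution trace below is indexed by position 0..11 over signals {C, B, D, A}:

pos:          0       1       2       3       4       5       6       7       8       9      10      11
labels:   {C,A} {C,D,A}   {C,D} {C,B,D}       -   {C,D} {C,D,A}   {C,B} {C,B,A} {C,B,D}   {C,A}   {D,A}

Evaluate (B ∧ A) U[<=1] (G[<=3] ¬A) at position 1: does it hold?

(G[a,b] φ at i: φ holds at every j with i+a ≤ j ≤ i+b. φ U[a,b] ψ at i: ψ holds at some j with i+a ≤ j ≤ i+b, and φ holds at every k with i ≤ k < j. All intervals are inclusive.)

Need some j in [1,2] with G[<=3] ¬A, and (B ∧ A) at every k in [1,j-1].
  j=1: G[<=3] ¬A — fails at 1.
  j=2: G[<=3] ¬A holds, but (B ∧ A) fails at k=1 → not this j.
No j in the window works → until fails.

Does not hold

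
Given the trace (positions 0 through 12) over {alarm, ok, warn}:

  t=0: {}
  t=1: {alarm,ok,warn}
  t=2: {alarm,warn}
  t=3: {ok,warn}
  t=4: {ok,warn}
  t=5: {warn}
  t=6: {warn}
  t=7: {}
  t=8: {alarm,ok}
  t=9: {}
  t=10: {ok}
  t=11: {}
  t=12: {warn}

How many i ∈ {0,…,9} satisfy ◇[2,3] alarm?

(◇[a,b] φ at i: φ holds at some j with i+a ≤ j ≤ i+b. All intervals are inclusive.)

Evaluate at each i in [0,9]:
  i=0: ✓ (witness j=2)
  i=1: ✗ (none in [3,4])
  i=2: ✗ (none in [4,5])
  i=3: ✗ (none in [5,6])
  i=4: ✗ (none in [6,7])
  i=5: ✓ (witness j=8)
  i=6: ✓ (witness j=8)
  i=7: ✗ (none in [9,10])
  i=8: ✗ (none in [10,11])
  i=9: ✗ (none in [11,12])
Positions where it holds: {0, 5, 6} → 3.

3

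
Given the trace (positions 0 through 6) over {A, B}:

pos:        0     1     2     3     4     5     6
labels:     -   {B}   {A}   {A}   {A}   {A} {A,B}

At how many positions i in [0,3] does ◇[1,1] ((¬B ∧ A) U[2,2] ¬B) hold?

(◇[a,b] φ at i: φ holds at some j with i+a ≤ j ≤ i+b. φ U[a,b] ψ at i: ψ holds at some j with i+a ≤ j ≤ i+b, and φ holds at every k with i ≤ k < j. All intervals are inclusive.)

Evaluate at each i in [0,3]:
  i=0: ✗ (none in [1,1])
  i=1: ✓ (witness j=2)
  i=2: ✓ (witness j=3)
  i=3: ✗ (none in [4,4])
Positions where it holds: {1, 2} → 2.

2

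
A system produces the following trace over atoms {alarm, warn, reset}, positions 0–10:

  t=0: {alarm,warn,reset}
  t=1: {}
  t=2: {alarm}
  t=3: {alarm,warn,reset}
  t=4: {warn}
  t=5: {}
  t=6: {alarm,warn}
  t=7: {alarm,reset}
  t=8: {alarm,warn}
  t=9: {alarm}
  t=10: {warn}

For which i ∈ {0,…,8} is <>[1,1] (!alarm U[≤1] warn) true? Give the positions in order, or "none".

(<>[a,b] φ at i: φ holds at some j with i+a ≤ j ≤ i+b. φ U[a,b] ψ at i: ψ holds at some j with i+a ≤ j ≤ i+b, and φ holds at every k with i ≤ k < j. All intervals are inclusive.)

2, 3, 4, 5, 7

Evaluate at each i in [0,8]:
  i=0: ✗ (none in [1,1])
  i=1: ✗ (none in [2,2])
  i=2: ✓ (witness j=3)
  i=3: ✓ (witness j=4)
  i=4: ✓ (witness j=5)
  i=5: ✓ (witness j=6)
  i=6: ✗ (none in [7,7])
  i=7: ✓ (witness j=8)
  i=8: ✗ (none in [9,9])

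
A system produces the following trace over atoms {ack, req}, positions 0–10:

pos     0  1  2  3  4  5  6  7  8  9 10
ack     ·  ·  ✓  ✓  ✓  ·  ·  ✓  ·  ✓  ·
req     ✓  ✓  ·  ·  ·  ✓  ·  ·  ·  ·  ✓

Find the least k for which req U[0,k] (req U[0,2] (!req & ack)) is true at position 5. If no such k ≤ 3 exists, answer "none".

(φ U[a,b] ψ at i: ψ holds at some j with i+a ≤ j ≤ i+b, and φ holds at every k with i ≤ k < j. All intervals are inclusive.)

Need earliest j ≥ 5 with (req U[0,2] (!req & ack)), and req at every k in [5,j-1].
  j=5: rhs fails.
  j=6: rhs fails.
  j=7: rhs holds but lhs fails at k=6.
  j=8: rhs fails.
No witness within the range → none.

none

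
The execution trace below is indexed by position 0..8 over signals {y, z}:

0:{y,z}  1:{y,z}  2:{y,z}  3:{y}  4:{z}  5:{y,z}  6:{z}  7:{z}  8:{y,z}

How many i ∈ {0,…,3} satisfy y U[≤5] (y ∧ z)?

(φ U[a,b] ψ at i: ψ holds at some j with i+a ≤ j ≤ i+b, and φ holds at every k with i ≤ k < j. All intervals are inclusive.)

3

Evaluate at each i in [0,3]:
  i=0: ✓ (rhs at j=0)
  i=1: ✓ (rhs at j=1)
  i=2: ✓ (rhs at j=2)
  i=3: ✗ (lhs fails at k=4 before rhs at j=5)
Positions where it holds: {0, 1, 2} → 3.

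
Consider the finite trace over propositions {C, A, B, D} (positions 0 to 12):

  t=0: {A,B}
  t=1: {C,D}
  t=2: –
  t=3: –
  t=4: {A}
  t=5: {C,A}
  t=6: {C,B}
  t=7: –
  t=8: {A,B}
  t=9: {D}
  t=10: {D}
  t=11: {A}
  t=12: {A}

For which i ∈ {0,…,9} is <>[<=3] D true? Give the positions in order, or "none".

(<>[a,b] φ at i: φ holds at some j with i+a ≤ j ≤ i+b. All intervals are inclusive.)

0, 1, 6, 7, 8, 9

Evaluate at each i in [0,9]:
  i=0: ✓ (witness j=1)
  i=1: ✓ (witness j=1)
  i=2: ✗ (none in [2,5])
  i=3: ✗ (none in [3,6])
  i=4: ✗ (none in [4,7])
  i=5: ✗ (none in [5,8])
  i=6: ✓ (witness j=9)
  i=7: ✓ (witness j=9)
  i=8: ✓ (witness j=9)
  i=9: ✓ (witness j=9)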